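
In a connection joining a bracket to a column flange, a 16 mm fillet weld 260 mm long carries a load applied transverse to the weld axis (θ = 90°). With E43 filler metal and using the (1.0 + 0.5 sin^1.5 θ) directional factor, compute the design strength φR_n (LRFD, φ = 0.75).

φR_n ≈ 854 kN

E43XX → F_EXX = 430 MPa.
t_e = 0.707 × 16 = 11.31 mm; A_we = 11.31 × 260 = 2941 mm².
Directional factor: 1.0 + 0.5 sin^1.5(90°) = 1.5.
F_nw = 0.6 × 430 × 1.5 = 387 MPa.
φR_n = 0.75 × 387 × 2941 × 10⁻³ = 853.7 kN.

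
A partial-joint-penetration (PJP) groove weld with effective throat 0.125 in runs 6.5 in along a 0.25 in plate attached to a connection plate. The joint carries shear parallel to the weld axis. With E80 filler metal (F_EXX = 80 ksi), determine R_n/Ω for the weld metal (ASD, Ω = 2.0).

R_n/Ω ≈ 19.5 kips

Effective throat (given) t_e = 0.125 in.
A_we = 0.125 × 6.5 = 0.8125 in².
F_nw = 0.6 F_EXX = 48 ksi.
R_n/Ω = (48 × 0.8125) / 2.0 = 19.5 kips.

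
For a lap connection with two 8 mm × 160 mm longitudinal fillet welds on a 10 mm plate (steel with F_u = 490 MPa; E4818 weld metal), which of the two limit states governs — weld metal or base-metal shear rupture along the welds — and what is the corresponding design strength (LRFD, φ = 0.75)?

E48XX → F_EXX = 480 MPa.
t_e = 0.707 × 8 = 5.656 mm; L = 320 mm.
Weld metal: φR_n = 0.75 × 0.6 × 480 × 5.656 × 320 × 10⁻³ = 390.9 kN.
Base metal (shear rupture): φR_n = 0.75 × 0.6 × 490 × 10 × 320 × 10⁻³ = 705.6 kN.
Governing: weld metal.

φR_n ≈ 391 kN (weld metal governs)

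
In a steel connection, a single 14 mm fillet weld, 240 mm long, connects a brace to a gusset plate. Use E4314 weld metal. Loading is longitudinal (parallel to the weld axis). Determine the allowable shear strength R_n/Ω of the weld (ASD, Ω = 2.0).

E43XX → F_EXX = 430 MPa.
Effective throat t_e = 0.707 × 14 = 9.898 mm.
Total length L = 240 mm; A_we = 9.898 × 240 = 2376 mm².
F_nw = 0.6 F_EXX = 0.6 × 430 = 258 MPa.
R_n = 258 × 2376 × 10⁻³ = 612.9 kN; R_n/Ω = 612.9/2.0 = 306.4 kN.

R_n/Ω ≈ 306 kN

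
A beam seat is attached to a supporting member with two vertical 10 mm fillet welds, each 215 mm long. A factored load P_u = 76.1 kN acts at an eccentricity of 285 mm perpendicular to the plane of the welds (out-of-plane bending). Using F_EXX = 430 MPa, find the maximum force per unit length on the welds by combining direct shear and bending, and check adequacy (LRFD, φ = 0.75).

L_w = 2 × 215 = 430 mm; section modulus (unit throat) S = 2 × L²/6 = 15410 mm².
Direct shear f_v = P/L_w = 76.1×10³/430 = 177 N/mm.
Moment M = P × e = 76.1×10³ × 285 = 21688000 N·mm; bending f_b = M/S = 1408 N/mm.
f_max = √(f_v² + f_b²) = √(177² + 1408²) = 1419 N/mm.
φr_n = 0.75 × 0.6 × 430 × (0.707 × 10) = 1368 N/mm → NOT adequate.

f_max ≈ 1420 N/mm; NOT adequate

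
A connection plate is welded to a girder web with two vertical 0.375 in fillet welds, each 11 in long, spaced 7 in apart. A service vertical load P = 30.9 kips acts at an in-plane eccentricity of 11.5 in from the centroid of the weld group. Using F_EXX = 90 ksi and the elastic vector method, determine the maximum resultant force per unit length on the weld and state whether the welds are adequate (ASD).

f_max ≈ 5.6 kip/in; adequate

Total weld length L_w = 22 in. Treat welds as unit-width lines.
Polar moment about centroid: J = 2[d³/12 + d(b/2)²] = 2[11³/12 + 11×3.5²] = 491.3 in³.
Direct shear f_v = P/L_w = 30.9 / 22 = 1.405 kip/in (vertical).
Torsion M = P·e = 30.9 × 11.5 = 355.35 kip·in.
Critical point at (x, y) = (3.5, 5.5) from centroid. f_tx = M·y/J = 3.978 kip/in; f_ty = M·x/J = 2.531 kip/in.
Resultant f_max = √[f_tx² + (f_v + f_ty)²] = √[3.978² + (1.405 + 2.531)²] = 5.596 kip/in.
Capacity per unit length: r_n/Ω = (1/2.0) × 0.6 × 90 × (0.707 × 0.375) = 7.158 kip/in.
5.596 ≤ 7.158 → adequate.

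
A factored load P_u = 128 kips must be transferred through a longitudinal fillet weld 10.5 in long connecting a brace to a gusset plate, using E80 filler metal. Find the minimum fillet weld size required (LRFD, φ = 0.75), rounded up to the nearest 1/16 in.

w = 1/2 in

E80XX → F_EXX = 80 ksi.
Total weld length L = 10.5 in.
Required throat t_e = P_u / (φ × 0.6 F_EXX × L) = 128 / (0.75 × 0.6 × 80 × 10.5) = 0.3386 in.
Required leg w = t_e / 0.707 = 0.479 in → use 1/2 in.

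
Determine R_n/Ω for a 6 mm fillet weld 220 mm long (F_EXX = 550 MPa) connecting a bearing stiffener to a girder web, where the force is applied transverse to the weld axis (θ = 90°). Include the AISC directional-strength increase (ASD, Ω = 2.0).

t_e = 0.707 × 6 = 4.242 mm; A_we = 4.242 × 220 = 933.2 mm².
Directional factor: 1.0 + 0.5 sin^1.5(90°) = 1.5.
F_nw = 0.6 × 550 × 1.5 = 495 MPa.
R_n/Ω = (495 × 933.2) / 2.0 × 10⁻³ = 231 kN.

R_n/Ω ≈ 231 kN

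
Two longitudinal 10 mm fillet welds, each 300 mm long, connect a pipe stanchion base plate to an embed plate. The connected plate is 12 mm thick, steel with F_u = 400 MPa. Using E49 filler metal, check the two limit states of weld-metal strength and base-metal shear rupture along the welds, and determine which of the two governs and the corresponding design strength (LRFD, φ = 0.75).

φR_n ≈ 935 kN (weld metal governs)

E49XX → F_EXX = 490 MPa.
t_e = 0.707 × 10 = 7.07 mm; L = 600 mm.
Weld metal: φR_n = 0.75 × 0.6 × 490 × 7.07 × 600 × 10⁻³ = 935.4 kN.
Base metal (shear rupture): φR_n = 0.75 × 0.6 × 400 × 12 × 600 × 10⁻³ = 1296 kN.
Governing: weld metal.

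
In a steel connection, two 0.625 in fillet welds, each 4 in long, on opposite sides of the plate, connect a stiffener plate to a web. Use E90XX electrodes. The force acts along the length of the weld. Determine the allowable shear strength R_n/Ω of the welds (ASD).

R_n/Ω ≈ 95.4 kip

E90XX → F_EXX = 90 ksi.
Effective throat t_e = 0.707 × 0.625 = 0.4419 in.
Total length L = 8 in; A_we = 0.4419 × 8 = 3.535 in².
F_nw = 0.6 F_EXX = 0.6 × 90 = 54 ksi.
R_n = 54 × 3.535 = 190.9 kip; R_n/Ω = 190.9/2.0 = 95.44 kip.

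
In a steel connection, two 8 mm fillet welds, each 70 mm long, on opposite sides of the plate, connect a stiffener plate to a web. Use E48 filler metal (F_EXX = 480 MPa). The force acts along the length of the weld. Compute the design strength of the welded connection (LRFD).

φR_n ≈ 171 kN

Effective throat t_e = 0.707 × 8 = 5.656 mm.
Total length L = 140 mm; A_we = 5.656 × 140 = 791.8 mm².
F_nw = 0.6 F_EXX = 0.6 × 480 = 288 MPa.
φR_n = 0.75 × 288 × 791.8 × 10⁻³ = 171 kN.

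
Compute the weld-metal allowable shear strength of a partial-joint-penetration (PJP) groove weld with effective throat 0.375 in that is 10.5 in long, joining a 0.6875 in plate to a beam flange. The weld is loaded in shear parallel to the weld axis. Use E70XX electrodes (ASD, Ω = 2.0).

R_n/Ω ≈ 82.7 kip

E70XX → F_EXX = 70 ksi.
Effective throat (given) t_e = 0.375 in.
A_we = 0.375 × 10.5 = 3.938 in².
F_nw = 0.6 F_EXX = 42 ksi.
R_n/Ω = (42 × 3.938) / 2.0 = 82.69 kip.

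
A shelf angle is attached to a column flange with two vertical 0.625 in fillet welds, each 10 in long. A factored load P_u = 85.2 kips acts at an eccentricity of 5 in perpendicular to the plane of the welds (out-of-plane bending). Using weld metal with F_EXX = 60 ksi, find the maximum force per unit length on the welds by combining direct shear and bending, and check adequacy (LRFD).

L_w = 2 × 10 = 20 in; section modulus (unit throat) S = 2 × L²/6 = 33.33 in².
Direct shear f_v = P/L_w = 85.2/20 = 4.26 kip/in.
Moment M = P × e = 85.2 × 5 = 426 kip·in; bending f_b = M/S = 12.78 kip/in.
f_max = √(f_v² + f_b²) = √(4.26² + 12.78²) = 13.47 kip/in.
φr_n = 0.75 × 0.6 × 60 × (0.707 × 0.625) = 11.93 kip/in → NOT adequate.

f_max ≈ 13.5 kip/in; NOT adequate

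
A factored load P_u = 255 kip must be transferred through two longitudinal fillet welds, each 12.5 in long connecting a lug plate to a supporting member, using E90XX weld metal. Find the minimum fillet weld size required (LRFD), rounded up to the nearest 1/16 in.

w = 3/8 in

E90XX → F_EXX = 90 ksi.
Total weld length L = 25 in.
Required throat t_e = P_u / (φ × 0.6 F_EXX × L) = 255 / (0.75 × 0.6 × 90 × 25) = 0.2519 in.
Required leg w = t_e / 0.707 = 0.3562 in → use 3/8 in.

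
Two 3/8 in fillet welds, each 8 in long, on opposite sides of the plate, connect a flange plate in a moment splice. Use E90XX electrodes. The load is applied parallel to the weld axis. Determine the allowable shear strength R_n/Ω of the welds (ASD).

E90XX → F_EXX = 90 ksi.
Effective throat t_e = 0.707 × 0.375 = 0.2651 in.
Total length L = 16 in; A_we = 0.2651 × 16 = 4.242 in².
F_nw = 0.6 F_EXX = 0.6 × 90 = 54 ksi.
R_n = 54 × 4.242 = 229.1 kip; R_n/Ω = 229.1/2.0 = 114.5 kip.

R_n/Ω ≈ 115 kip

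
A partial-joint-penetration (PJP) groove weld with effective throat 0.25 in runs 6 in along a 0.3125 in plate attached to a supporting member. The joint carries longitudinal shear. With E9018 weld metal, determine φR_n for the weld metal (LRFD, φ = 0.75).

φR_n ≈ 60.8 kip

E90XX → F_EXX = 90 ksi.
Effective throat (given) t_e = 0.25 in.
A_we = 0.25 × 6 = 1.5 in².
F_nw = 0.6 F_EXX = 54 ksi.
φR_n = 0.75 × 54 × 1.5 = 60.75 kip.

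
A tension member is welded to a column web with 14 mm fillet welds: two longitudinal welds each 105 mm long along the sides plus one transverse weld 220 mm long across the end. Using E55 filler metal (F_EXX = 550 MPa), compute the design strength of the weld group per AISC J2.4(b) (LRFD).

t_e = 0.707 × 14 = 9.898 mm.
R_nwl = 0.6 × 550 × 9.898 × 210 × 10⁻³ = 685.9 kN (longitudinal, 2 welds).
R_nwt = 0.6 × 550 × 9.898 × 220 × 10⁻³ = 718.6 kN (transverse, base value).
(i) R_nwl + R_nwt = 1405 kN; (ii) 0.85 R_nwl + 1.5 R_nwt = 1661 kN.
R_n = max = 1661 kN [governs: (ii)]; φR_n = 1246 kN.

φR_n ≈ 1250 kN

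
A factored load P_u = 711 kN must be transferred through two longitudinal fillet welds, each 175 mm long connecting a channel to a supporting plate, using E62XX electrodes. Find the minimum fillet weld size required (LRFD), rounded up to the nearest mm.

w = 11 mm

E62XX → F_EXX = 620 MPa.
Total weld length L = 350 mm.
Required throat t_e = P_u / (φ × 0.6 F_EXX × L) = 711 / (0.75 × 0.6 × 620 × 350 × 10⁻³) = 7.281 mm.
Required leg w = t_e / 0.707 = 10.3 mm → use 11 mm.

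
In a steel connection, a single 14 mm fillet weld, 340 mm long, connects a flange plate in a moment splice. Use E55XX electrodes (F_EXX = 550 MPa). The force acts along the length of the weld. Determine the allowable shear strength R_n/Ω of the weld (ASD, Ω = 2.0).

R_n/Ω ≈ 555 kN

Effective throat t_e = 0.707 × 14 = 9.898 mm.
Total length L = 340 mm; A_we = 9.898 × 340 = 3365 mm².
F_nw = 0.6 F_EXX = 0.6 × 550 = 330 MPa.
R_n = 330 × 3365 × 10⁻³ = 1111 kN; R_n/Ω = 1111/2.0 = 555.3 kN.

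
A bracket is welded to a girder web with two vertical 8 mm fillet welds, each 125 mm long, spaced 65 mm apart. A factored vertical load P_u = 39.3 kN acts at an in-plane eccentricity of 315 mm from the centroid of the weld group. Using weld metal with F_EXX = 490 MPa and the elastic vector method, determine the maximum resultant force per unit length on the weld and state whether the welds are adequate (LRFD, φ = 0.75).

f_max ≈ 1560 N/mm; NOT adequate

Total weld length L_w = 250 mm. Treat welds as unit-width lines.
Polar moment about centroid: J = 2[d³/12 + d(b/2)²] = 2[125³/12 + 125×32.5²] = 589600 mm³.
Direct shear f_v = P/L_w = 39.3×10³ / 250 = 157.2 N/mm (vertical).
Torsion M = P·e = 39.3×10³ × 315 = 12380000 N·mm.
Critical point at (x, y) = (32.5, 62.5) from centroid. f_tx = M·y/J = 1312 N/mm; f_ty = M·x/J = 682.4 N/mm.
Resultant f_max = √[f_tx² + (f_v + f_ty)²] = √[1312² + (157.2 + 682.4)²] = 1558 N/mm.
Capacity per unit length: φr_n = 0.75 × 0.6 × 490 × (0.707 × 8) = 1247 N/mm.
1558 > 1247 → NOT adequate.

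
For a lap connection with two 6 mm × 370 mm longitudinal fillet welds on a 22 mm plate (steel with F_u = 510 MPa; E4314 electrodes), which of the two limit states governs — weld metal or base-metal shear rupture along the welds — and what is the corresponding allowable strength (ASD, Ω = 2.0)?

R_n/Ω ≈ 405 kN (weld metal governs)

E43XX → F_EXX = 430 MPa.
t_e = 0.707 × 6 = 4.242 mm; L = 740 mm.
Weld metal: R_n/Ω = (1/2.0) × 0.6 × 430 × 4.242 × 740 × 10⁻³ = 404.9 kN.
Base metal (shear rupture): R_n/Ω = (1/2.0) × 0.6 × 510 × 22 × 740 × 10⁻³ = 2491 kN.
Governing: weld metal.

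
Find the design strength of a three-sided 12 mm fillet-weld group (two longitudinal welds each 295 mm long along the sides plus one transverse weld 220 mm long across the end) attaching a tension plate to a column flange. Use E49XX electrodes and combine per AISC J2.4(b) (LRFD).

E49XX → F_EXX = 490 MPa.
t_e = 0.707 × 12 = 8.484 mm.
R_nwl = 0.6 × 490 × 8.484 × 590 × 10⁻³ = 1472 kN (longitudinal, 2 welds).
R_nwt = 0.6 × 490 × 8.484 × 220 × 10⁻³ = 548.7 kN (transverse, base value).
(i) R_nwl + R_nwt = 2020 kN; (ii) 0.85 R_nwl + 1.5 R_nwt = 2074 kN.
R_n = max = 2074 kN [governs: (ii)]; φR_n = 1556 kN.

φR_n ≈ 1560 kN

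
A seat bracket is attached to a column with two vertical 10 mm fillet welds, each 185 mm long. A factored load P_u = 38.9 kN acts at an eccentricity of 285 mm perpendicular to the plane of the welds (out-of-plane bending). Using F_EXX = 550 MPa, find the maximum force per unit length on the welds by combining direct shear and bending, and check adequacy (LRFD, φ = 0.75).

L_w = 2 × 185 = 370 mm; section modulus (unit throat) S = 2 × L²/6 = 11410 mm².
Direct shear f_v = P/L_w = 38.9×10³/370 = 105.1 N/mm.
Moment M = P × e = 38.9×10³ × 285 = 11086000 N·mm; bending f_b = M/S = 971.8 N/mm.
f_max = √(f_v² + f_b²) = √(105.1² + 971.8²) = 977.5 N/mm.
φr_n = 0.75 × 0.6 × 550 × (0.707 × 10) = 1750 N/mm → adequate.

f_max ≈ 977 N/mm; adequate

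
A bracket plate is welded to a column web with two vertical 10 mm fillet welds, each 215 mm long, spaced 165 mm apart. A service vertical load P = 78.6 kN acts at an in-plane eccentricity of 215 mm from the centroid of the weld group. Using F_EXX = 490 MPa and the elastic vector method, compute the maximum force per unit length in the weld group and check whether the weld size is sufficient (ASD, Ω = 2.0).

f_max ≈ 628 N/mm; adequate

Total weld length L_w = 430 mm. Treat welds as unit-width lines.
Polar moment about centroid: J = 2[d³/12 + d(b/2)²] = 2[215³/12 + 215×82.5²] = 4583000 mm³.
Direct shear f_v = P/L_w = 78.6×10³ / 430 = 182.8 N/mm (vertical).
Torsion M = P·e = 78.6×10³ × 215 = 16899000 N·mm.
Critical point at (x, y) = (82.5, 107.5) from centroid. f_tx = M·y/J = 396.4 N/mm; f_ty = M·x/J = 304.2 N/mm.
Resultant f_max = √[f_tx² + (f_v + f_ty)²] = √[396.4² + (182.8 + 304.2)²] = 627.9 N/mm.
Capacity per unit length: r_n/Ω = (1/2.0) × 0.6 × 490 × (0.707 × 10) = 1039 N/mm.
627.9 ≤ 1039 → adequate.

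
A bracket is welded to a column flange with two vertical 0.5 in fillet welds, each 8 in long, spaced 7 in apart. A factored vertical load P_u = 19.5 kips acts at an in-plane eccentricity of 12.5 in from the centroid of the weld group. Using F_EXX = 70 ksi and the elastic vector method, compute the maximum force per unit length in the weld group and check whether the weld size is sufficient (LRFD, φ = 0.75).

f_max ≈ 5.48 kip/in; adequate

Total weld length L_w = 16 in. Treat welds as unit-width lines.
Polar moment about centroid: J = 2[d³/12 + d(b/2)²] = 2[8³/12 + 8×3.5²] = 281.3 in³.
Direct shear f_v = P/L_w = 19.5 / 16 = 1.219 kip/in (vertical).
Torsion M = P·e = 19.5 × 12.5 = 243.75 kip·in.
Critical point at (x, y) = (3.5, 4) from centroid. f_tx = M·y/J = 3.466 kip/in; f_ty = M·x/J = 3.032 kip/in.
Resultant f_max = √[f_tx² + (f_v + f_ty)²] = √[3.466² + (1.219 + 3.032)²] = 5.485 kip/in.
Capacity per unit length: φr_n = 0.75 × 0.6 × 70 × (0.707 × 0.5) = 11.14 kip/in.
5.485 ≤ 11.14 → adequate.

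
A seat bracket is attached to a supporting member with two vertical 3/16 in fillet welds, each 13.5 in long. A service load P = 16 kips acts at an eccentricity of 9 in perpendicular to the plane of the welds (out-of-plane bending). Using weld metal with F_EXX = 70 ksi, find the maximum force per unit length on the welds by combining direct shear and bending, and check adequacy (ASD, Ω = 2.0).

f_max ≈ 2.44 kip/in; adequate

L_w = 2 × 13.5 = 27 in; section modulus (unit throat) S = 2 × L²/6 = 60.75 in².
Direct shear f_v = P/L_w = 16/27 = 0.5926 kip/in.
Moment M = P × e = 16 × 9 = 144 kip·in; bending f_b = M/S = 2.37 kip/in.
f_max = √(f_v² + f_b²) = √(0.5926² + 2.37²) = 2.443 kip/in.
r_n/Ω = (1/2.0) × 0.6 × 70 × (0.707 × 0.1875) = 2.784 kip/in → adequate.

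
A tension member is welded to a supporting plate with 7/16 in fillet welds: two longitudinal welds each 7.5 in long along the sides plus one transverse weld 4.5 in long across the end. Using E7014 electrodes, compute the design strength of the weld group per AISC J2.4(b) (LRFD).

E70XX → F_EXX = 70 ksi.
t_e = 0.707 × 0.4375 = 0.3093 in.
R_nwl = 0.6 × 70 × 0.3093 × 15 = 194.9 kip (longitudinal, 2 welds).
R_nwt = 0.6 × 70 × 0.3093 × 4.5 = 58.46 kip (transverse, base value).
(i) R_nwl + R_nwt = 253.3 kip; (ii) 0.85 R_nwl + 1.5 R_nwt = 253.3 kip.
R_n = max = 253.3 kip [governs: (ii)]; φR_n = 190 kip.

φR_n ≈ 190 kip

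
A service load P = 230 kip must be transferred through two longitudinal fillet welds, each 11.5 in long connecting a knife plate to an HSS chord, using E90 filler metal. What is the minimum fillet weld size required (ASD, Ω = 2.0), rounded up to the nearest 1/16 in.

w = 9/16 in

E90XX → F_EXX = 90 ksi.
Total weld length L = 23 in.
Required throat t_e = P × Ω / (0.6 F_EXX × L) = 230 × 2.0 / (0.6 × 90 × 23) = 0.3704 in.
Required leg w = t_e / 0.707 = 0.5239 in → use 9/16 in.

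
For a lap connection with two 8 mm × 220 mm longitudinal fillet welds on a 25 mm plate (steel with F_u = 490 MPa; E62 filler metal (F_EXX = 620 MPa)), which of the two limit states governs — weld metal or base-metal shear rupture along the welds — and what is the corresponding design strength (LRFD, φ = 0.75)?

t_e = 0.707 × 8 = 5.656 mm; L = 440 mm.
Weld metal: φR_n = 0.75 × 0.6 × 620 × 5.656 × 440 × 10⁻³ = 694.3 kN.
Base metal (shear rupture): φR_n = 0.75 × 0.6 × 490 × 25 × 440 × 10⁻³ = 2426 kN.
Governing: weld metal.

φR_n ≈ 694 kN (weld metal governs)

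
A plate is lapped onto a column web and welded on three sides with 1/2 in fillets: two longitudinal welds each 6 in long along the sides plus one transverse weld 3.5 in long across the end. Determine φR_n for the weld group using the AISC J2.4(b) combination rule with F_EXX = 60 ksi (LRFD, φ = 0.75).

φR_n ≈ 148 kip

t_e = 0.707 × 0.5 = 0.3535 in.
R_nwl = 0.6 × 60 × 0.3535 × 12 = 152.7 kip (longitudinal, 2 welds).
R_nwt = 0.6 × 60 × 0.3535 × 3.5 = 44.54 kip (transverse, base value).
(i) R_nwl + R_nwt = 197.3 kip; (ii) 0.85 R_nwl + 1.5 R_nwt = 196.6 kip.
R_n = max = 197.3 kip [governs: (i)]; φR_n = 147.9 kip.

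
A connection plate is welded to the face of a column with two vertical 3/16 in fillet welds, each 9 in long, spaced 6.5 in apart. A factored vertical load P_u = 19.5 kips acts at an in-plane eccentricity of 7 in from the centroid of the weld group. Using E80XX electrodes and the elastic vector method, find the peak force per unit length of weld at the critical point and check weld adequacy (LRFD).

E80XX → F_EXX = 80 ksi.
Total weld length L_w = 18 in. Treat welds as unit-width lines.
Polar moment about centroid: J = 2[d³/12 + d(b/2)²] = 2[9³/12 + 9×3.25²] = 311.6 in³.
Direct shear f_v = P/L_w = 19.5 / 18 = 1.083 kip/in (vertical).
Torsion M = P·e = 19.5 × 7 = 136.5 kip·in.
Critical point at (x, y) = (3.25, 4.5) from centroid. f_tx = M·y/J = 1.971 kip/in; f_ty = M·x/J = 1.424 kip/in.
Resultant f_max = √[f_tx² + (f_v + f_ty)²] = √[1.971² + (1.083 + 1.424)²] = 3.189 kip/in.
Capacity per unit length: φr_n = 0.75 × 0.6 × 80 × (0.707 × 0.1875) = 4.772 kip/in.
3.189 ≤ 4.772 → adequate.

f_max ≈ 3.19 kip/in; adequate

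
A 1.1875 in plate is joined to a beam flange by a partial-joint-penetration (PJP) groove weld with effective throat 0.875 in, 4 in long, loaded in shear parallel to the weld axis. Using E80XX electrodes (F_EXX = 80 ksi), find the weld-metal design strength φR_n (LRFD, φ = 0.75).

Effective throat (given) t_e = 0.875 in.
A_we = 0.875 × 4 = 3.5 in².
F_nw = 0.6 F_EXX = 48 ksi.
φR_n = 0.75 × 48 × 3.5 = 126 kips.

φR_n ≈ 126 kips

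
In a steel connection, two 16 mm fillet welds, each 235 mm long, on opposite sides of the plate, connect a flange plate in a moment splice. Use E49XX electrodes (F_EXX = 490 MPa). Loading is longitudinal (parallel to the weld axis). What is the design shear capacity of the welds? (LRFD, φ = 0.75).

Effective throat t_e = 0.707 × 16 = 11.31 mm.
Total length L = 470 mm; A_we = 11.31 × 470 = 5317 mm².
F_nw = 0.6 F_EXX = 0.6 × 490 = 294 MPa.
φR_n = 0.75 × 294 × 5317 × 10⁻³ = 1172 kN.

φR_n ≈ 1170 kN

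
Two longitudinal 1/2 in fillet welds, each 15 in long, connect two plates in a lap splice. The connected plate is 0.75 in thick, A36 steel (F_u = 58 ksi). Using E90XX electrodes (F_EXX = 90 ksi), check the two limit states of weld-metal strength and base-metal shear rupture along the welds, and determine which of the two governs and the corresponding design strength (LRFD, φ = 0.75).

t_e = 0.707 × 0.5 = 0.3535 in; L = 30 in.
Weld metal: φR_n = 0.75 × 0.6 × 90 × 0.3535 × 30 = 429.5 kip.
Base metal (shear rupture): φR_n = 0.75 × 0.6 × 58 × 0.75 × 30 = 587.2 kip.
Governing: weld metal.

φR_n ≈ 430 kip (weld metal governs)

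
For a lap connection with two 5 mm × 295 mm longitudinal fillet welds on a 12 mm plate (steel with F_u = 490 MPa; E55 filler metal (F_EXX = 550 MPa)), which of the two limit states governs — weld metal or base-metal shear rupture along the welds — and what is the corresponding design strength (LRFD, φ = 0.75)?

t_e = 0.707 × 5 = 3.535 mm; L = 590 mm.
Weld metal: φR_n = 0.75 × 0.6 × 550 × 3.535 × 590 × 10⁻³ = 516.2 kN.
Base metal (shear rupture): φR_n = 0.75 × 0.6 × 490 × 12 × 590 × 10⁻³ = 1561 kN.
Governing: weld metal.

φR_n ≈ 516 kN (weld metal governs)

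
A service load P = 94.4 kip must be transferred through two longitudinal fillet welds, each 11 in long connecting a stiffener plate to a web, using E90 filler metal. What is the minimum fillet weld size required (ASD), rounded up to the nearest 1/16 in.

E90XX → F_EXX = 90 ksi.
Total weld length L = 22 in.
Required throat t_e = P × Ω / (0.6 F_EXX × L) = 94.4 × 2.0 / (0.6 × 90 × 22) = 0.1589 in.
Required leg w = t_e / 0.707 = 0.2248 in → use 1/4 in.

w = 1/4 in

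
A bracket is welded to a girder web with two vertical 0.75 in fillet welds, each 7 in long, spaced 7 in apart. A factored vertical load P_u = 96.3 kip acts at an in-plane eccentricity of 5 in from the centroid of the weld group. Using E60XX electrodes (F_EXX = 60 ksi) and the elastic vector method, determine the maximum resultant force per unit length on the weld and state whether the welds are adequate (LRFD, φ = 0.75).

Total weld length L_w = 14 in. Treat welds as unit-width lines.
Polar moment about centroid: J = 2[d³/12 + d(b/2)²] = 2[7³/12 + 7×3.5²] = 228.7 in³.
Direct shear f_v = P/L_w = 96.3 / 14 = 6.879 kip/in (vertical).
Torsion M = P·e = 96.3 × 5 = 481.5 kip·in.
Critical point at (x, y) = (3.5, 3.5) from centroid. f_tx = M·y/J = 7.37 kip/in; f_ty = M·x/J = 7.37 kip/in.
Resultant f_max = √[f_tx² + (f_v + f_ty)²] = √[7.37² + (6.879 + 7.37)²] = 16.04 kip/in.
Capacity per unit length: φr_n = 0.75 × 0.6 × 60 × (0.707 × 0.75) = 14.32 kip/in.
16.04 > 14.32 → NOT adequate.

f_max ≈ 16 kip/in; NOT adequate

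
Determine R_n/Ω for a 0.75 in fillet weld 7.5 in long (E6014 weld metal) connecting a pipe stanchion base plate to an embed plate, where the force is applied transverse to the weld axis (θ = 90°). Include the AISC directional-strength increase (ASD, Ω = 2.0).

R_n/Ω ≈ 107 kip

E60XX → F_EXX = 60 ksi.
t_e = 0.707 × 0.75 = 0.5302 in; A_we = 0.5302 × 7.5 = 3.977 in².
Directional factor: 1.0 + 0.5 sin^1.5(90°) = 1.5.
F_nw = 0.6 × 60 × 1.5 = 54 ksi.
R_n/Ω = (54 × 3.977) / 2.0 = 107.4 kip.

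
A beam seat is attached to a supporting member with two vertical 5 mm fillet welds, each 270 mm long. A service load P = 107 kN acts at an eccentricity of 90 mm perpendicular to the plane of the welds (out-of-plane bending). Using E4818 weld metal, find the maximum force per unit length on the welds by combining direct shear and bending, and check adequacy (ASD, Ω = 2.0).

E48XX → F_EXX = 480 MPa.
L_w = 2 × 270 = 540 mm; section modulus (unit throat) S = 2 × L²/6 = 24300 mm².
Direct shear f_v = P/L_w = 107×10³/540 = 198.1 N/mm.
Moment M = P × e = 107×10³ × 90 = 9630000 N·mm; bending f_b = M/S = 396.3 N/mm.
f_max = √(f_v² + f_b²) = √(198.1² + 396.3²) = 443.1 N/mm.
r_n/Ω = (1/2.0) × 0.6 × 480 × (0.707 × 5) = 509 N/mm → adequate.

f_max ≈ 443 N/mm; adequate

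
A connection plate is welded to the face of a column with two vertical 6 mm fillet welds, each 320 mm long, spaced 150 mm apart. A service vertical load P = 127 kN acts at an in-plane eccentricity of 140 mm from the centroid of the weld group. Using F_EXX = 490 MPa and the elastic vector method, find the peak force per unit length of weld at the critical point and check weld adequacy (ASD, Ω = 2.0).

Total weld length L_w = 640 mm. Treat welds as unit-width lines.
Polar moment about centroid: J = 2[d³/12 + d(b/2)²] = 2[320³/12 + 320×75²] = 9061000 mm³.
Direct shear f_v = P/L_w = 127×10³ / 640 = 198.4 N/mm (vertical).
Torsion M = P·e = 127×10³ × 140 = 17780000 N·mm.
Critical point at (x, y) = (75, 160) from centroid. f_tx = M·y/J = 313.9 N/mm; f_ty = M·x/J = 147.2 N/mm.
Resultant f_max = √[f_tx² + (f_v + f_ty)²] = √[313.9² + (198.4 + 147.2)²] = 466.9 N/mm.
Capacity per unit length: r_n/Ω = (1/2.0) × 0.6 × 490 × (0.707 × 6) = 623.6 N/mm.
466.9 ≤ 623.6 → adequate.

f_max ≈ 467 N/mm; adequate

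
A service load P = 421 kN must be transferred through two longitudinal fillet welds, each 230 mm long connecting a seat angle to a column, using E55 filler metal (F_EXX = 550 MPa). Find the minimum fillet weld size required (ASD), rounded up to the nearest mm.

Total weld length L = 460 mm.
Required throat t_e = P × Ω / (0.6 F_EXX × L) = 421 × 2.0 / (0.6 × 550 × 460 × 10⁻³) = 5.547 mm.
Required leg w = t_e / 0.707 = 7.846 mm → use 8 mm.

w = 8 mm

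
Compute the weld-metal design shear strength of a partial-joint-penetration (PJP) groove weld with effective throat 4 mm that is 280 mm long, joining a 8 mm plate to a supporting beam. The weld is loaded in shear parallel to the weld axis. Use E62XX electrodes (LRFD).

E62XX → F_EXX = 620 MPa.
Effective throat (given) t_e = 4 mm.
A_we = 4 × 280 = 1120 mm².
F_nw = 0.6 F_EXX = 372 MPa.
φR_n = 0.75 × 372 × 1120 × 10⁻³ = 312.5 kN.

φR_n ≈ 312 kN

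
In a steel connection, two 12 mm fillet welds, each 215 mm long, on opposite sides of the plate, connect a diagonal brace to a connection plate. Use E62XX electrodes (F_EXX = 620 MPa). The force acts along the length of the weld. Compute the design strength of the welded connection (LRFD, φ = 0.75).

Effective throat t_e = 0.707 × 12 = 8.484 mm.
Total length L = 430 mm; A_we = 8.484 × 430 = 3648 mm².
F_nw = 0.6 F_EXX = 0.6 × 620 = 372 MPa.
φR_n = 0.75 × 372 × 3648 × 10⁻³ = 1018 kN.

φR_n ≈ 1020 kN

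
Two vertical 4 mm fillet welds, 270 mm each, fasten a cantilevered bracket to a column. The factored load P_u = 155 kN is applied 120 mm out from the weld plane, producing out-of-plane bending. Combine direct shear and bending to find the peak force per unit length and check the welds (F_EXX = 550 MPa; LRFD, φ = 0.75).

L_w = 2 × 270 = 540 mm; section modulus (unit throat) S = 2 × L²/6 = 24300 mm².
Direct shear f_v = P/L_w = 155×10³/540 = 287 N/mm.
Moment M = P × e = 155×10³ × 120 = 18600000 N·mm; bending f_b = M/S = 765.4 N/mm.
f_max = √(f_v² + f_b²) = √(287² + 765.4²) = 817.5 N/mm.
φr_n = 0.75 × 0.6 × 550 × (0.707 × 4) = 699.9 N/mm → NOT adequate.

f_max ≈ 817 N/mm; NOT adequate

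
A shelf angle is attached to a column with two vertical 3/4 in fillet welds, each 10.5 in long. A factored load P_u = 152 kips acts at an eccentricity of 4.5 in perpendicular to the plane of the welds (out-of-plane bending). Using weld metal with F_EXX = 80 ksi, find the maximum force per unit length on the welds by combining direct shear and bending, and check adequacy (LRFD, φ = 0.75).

f_max ≈ 20 kip/in; NOT adequate

L_w = 2 × 10.5 = 21 in; section modulus (unit throat) S = 2 × L²/6 = 36.75 in².
Direct shear f_v = P/L_w = 152/21 = 7.238 kip/in.
Moment M = P × e = 152 × 4.5 = 684 kip·in; bending f_b = M/S = 18.61 kip/in.
f_max = √(f_v² + f_b²) = √(7.238² + 18.61²) = 19.97 kip/in.
φr_n = 0.75 × 0.6 × 80 × (0.707 × 0.75) = 19.09 kip/in → NOT adequate.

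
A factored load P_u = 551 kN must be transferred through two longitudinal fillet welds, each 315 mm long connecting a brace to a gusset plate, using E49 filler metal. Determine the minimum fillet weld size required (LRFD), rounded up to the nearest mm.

w = 6 mm

E49XX → F_EXX = 490 MPa.
Total weld length L = 630 mm.
Required throat t_e = P_u / (φ × 0.6 F_EXX × L) = 551 / (0.75 × 0.6 × 490 × 630 × 10⁻³) = 3.966 mm.
Required leg w = t_e / 0.707 = 5.61 mm → use 6 mm.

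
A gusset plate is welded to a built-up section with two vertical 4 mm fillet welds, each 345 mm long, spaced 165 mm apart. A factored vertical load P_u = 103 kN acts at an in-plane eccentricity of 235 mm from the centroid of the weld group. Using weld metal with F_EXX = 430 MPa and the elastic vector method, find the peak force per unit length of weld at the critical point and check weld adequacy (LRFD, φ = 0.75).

Total weld length L_w = 690 mm. Treat welds as unit-width lines.
Polar moment about centroid: J = 2[d³/12 + d(b/2)²] = 2[345³/12 + 345×82.5²] = 11540000 mm³.
Direct shear f_v = P/L_w = 103×10³ / 690 = 149.3 N/mm (vertical).
Torsion M = P·e = 103×10³ × 235 = 24205000 N·mm.
Critical point at (x, y) = (82.5, 172.5) from centroid. f_tx = M·y/J = 361.8 N/mm; f_ty = M·x/J = 173 N/mm.
Resultant f_max = √[f_tx² + (f_v + f_ty)²] = √[361.8² + (149.3 + 173)²] = 484.6 N/mm.
Capacity per unit length: φr_n = 0.75 × 0.6 × 430 × (0.707 × 4) = 547.2 N/mm.
484.6 ≤ 547.2 → adequate.

f_max ≈ 485 N/mm; adequate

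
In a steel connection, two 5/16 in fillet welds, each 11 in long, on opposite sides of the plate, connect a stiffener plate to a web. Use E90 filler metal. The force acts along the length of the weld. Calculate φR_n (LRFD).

φR_n ≈ 197 kips

E90XX → F_EXX = 90 ksi.
Effective throat t_e = 0.707 × 0.3125 = 0.2209 in.
Total length L = 22 in; A_we = 0.2209 × 22 = 4.861 in².
F_nw = 0.6 F_EXX = 0.6 × 90 = 54 ksi.
φR_n = 0.75 × 54 × 4.861 = 196.9 kips.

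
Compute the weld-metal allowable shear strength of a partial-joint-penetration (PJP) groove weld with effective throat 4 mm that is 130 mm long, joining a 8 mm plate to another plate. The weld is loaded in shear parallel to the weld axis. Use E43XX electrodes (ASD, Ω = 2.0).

R_n/Ω ≈ 67.1 kN

E43XX → F_EXX = 430 MPa.
Effective throat (given) t_e = 4 mm.
A_we = 4 × 130 = 520 mm².
F_nw = 0.6 F_EXX = 258 MPa.
R_n/Ω = (258 × 520) / 2.0 × 10⁻³ = 67.08 kN.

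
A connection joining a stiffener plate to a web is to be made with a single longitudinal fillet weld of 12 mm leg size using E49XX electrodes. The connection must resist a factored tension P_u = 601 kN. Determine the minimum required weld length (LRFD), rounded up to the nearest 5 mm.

E49XX → F_EXX = 490 MPa.
Throat t_e = 0.707 × 12 = 8.484 mm.
φr_n = 0.75 × 0.6 × 490 × 8.484 × 10⁻³ = 1.871 kN/mm.
L_req = P_u / φr_n = 601 / 1.871 = 321.3 mm total.
Round up → use L = 325 mm.

L = 325 mm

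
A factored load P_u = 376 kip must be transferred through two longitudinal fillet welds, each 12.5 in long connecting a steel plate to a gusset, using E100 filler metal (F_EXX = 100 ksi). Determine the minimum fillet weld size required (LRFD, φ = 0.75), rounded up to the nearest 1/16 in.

w = 1/2 in

Total weld length L = 25 in.
Required throat t_e = P_u / (φ × 0.6 F_EXX × L) = 376 / (0.75 × 0.6 × 100 × 25) = 0.3342 in.
Required leg w = t_e / 0.707 = 0.4727 in → use 1/2 in.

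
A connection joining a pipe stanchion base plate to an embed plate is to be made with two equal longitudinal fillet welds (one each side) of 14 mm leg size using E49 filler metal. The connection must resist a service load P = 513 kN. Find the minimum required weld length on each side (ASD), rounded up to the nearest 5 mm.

L = 180 mm on each side

E49XX → F_EXX = 490 MPa.
Throat t_e = 0.707 × 14 = 9.898 mm.
r_n/Ω = (0.6 × 490 × 9.898) / 2.0 = 1455 N/mm = 1.455 kN/mm.
L_req = P / (r_n/Ω) = 513 / 1.455 = 352.6 mm total.
Per side: 352.6 / 2 = 176.3 mm.
Round up → use L = 180 mm on each side.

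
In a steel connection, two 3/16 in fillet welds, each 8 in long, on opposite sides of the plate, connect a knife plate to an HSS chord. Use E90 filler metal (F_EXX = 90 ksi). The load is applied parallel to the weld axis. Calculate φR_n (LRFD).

φR_n ≈ 85.9 kips

Effective throat t_e = 0.707 × 0.1875 = 0.1326 in.
Total length L = 16 in; A_we = 0.1326 × 16 = 2.121 in².
F_nw = 0.6 F_EXX = 0.6 × 90 = 54 ksi.
φR_n = 0.75 × 54 × 2.121 = 85.9 kips.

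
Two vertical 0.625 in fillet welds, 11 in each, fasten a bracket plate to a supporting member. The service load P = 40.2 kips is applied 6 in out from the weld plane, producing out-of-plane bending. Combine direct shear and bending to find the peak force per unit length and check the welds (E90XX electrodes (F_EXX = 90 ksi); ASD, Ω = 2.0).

L_w = 2 × 11 = 22 in; section modulus (unit throat) S = 2 × L²/6 = 40.33 in².
Direct shear f_v = P/L_w = 40.2/22 = 1.827 kip/in.
Moment M = P × e = 40.2 × 6 = 241.2 kip·in; bending f_b = M/S = 5.98 kip/in.
f_max = √(f_v² + f_b²) = √(1.827² + 5.98²) = 6.253 kip/in.
r_n/Ω = (1/2.0) × 0.6 × 90 × (0.707 × 0.625) = 11.93 kip/in → adequate.

f_max ≈ 6.25 kip/in; adequate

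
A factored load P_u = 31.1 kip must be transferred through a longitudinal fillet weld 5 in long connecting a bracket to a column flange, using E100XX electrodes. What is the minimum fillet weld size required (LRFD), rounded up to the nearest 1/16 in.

E100XX → F_EXX = 100 ksi.
Total weld length L = 5 in.
Required throat t_e = P_u / (φ × 0.6 F_EXX × L) = 31.1 / (0.75 × 0.6 × 100 × 5) = 0.1382 in.
Required leg w = t_e / 0.707 = 0.1955 in → use 1/4 in.

w = 1/4 in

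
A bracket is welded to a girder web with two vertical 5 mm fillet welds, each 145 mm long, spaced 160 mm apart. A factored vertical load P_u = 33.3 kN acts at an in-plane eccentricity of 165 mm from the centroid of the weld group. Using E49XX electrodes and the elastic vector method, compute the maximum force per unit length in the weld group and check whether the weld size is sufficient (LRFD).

E49XX → F_EXX = 490 MPa.
Total weld length L_w = 290 mm. Treat welds as unit-width lines.
Polar moment about centroid: J = 2[d³/12 + d(b/2)²] = 2[145³/12 + 145×80²] = 2364000 mm³.
Direct shear f_v = P/L_w = 33.3×10³ / 290 = 114.8 N/mm (vertical).
Torsion M = P·e = 33.3×10³ × 165 = 5494500 N·mm.
Critical point at (x, y) = (80, 72.5) from centroid. f_tx = M·y/J = 168.5 N/mm; f_ty = M·x/J = 185.9 N/mm.
Resultant f_max = √[f_tx² + (f_v + f_ty)²] = √[168.5² + (114.8 + 185.9)²] = 344.7 N/mm.
Capacity per unit length: φr_n = 0.75 × 0.6 × 490 × (0.707 × 5) = 779.5 N/mm.
344.7 ≤ 779.5 → adequate.

f_max ≈ 345 N/mm; adequate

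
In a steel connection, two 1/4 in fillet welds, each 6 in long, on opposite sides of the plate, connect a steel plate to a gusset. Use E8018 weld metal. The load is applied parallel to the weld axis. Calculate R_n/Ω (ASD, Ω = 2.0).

E80XX → F_EXX = 80 ksi.
Effective throat t_e = 0.707 × 0.25 = 0.1767 in.
Total length L = 12 in; A_we = 0.1767 × 12 = 2.121 in².
F_nw = 0.6 F_EXX = 0.6 × 80 = 48 ksi.
R_n = 48 × 2.121 = 101.8 kips; R_n/Ω = 101.8/2.0 = 50.9 kips.

R_n/Ω ≈ 50.9 kips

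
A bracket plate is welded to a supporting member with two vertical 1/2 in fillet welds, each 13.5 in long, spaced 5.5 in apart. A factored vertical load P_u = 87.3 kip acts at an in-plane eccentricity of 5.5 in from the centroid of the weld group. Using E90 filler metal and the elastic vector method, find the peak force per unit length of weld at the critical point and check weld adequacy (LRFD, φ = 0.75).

E90XX → F_EXX = 90 ksi.
Total weld length L_w = 27 in. Treat welds as unit-width lines.
Polar moment about centroid: J = 2[d³/12 + d(b/2)²] = 2[13.5³/12 + 13.5×2.75²] = 614.2 in³.
Direct shear f_v = P/L_w = 87.3 / 27 = 3.233 kip/in (vertical).
Torsion M = P·e = 87.3 × 5.5 = 480.15 kip·in.
Critical point at (x, y) = (2.75, 6.75) from centroid. f_tx = M·y/J = 5.276 kip/in; f_ty = M·x/J = 2.15 kip/in.
Resultant f_max = √[f_tx² + (f_v + f_ty)²] = √[5.276² + (3.233 + 2.15)²] = 7.538 kip/in.
Capacity per unit length: φr_n = 0.75 × 0.6 × 90 × (0.707 × 0.5) = 14.32 kip/in.
7.538 ≤ 14.32 → adequate.

f_max ≈ 7.54 kip/in; adequate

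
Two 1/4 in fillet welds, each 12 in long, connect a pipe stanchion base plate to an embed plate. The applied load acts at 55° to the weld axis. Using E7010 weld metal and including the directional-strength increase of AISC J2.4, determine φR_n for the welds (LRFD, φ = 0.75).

E70XX → F_EXX = 70 ksi.
t_e = 0.707 × 0.25 = 0.1767 in; A_we = 0.1767 × 24 = 4.242 in².
Directional factor: 1.0 + 0.5 sin^1.5(55°) = 1.371.
F_nw = 0.6 × 70 × 1.371 = 57.57 ksi.
φR_n = 0.75 × 57.57 × 4.242 = 183.2 kips.

φR_n ≈ 183 kips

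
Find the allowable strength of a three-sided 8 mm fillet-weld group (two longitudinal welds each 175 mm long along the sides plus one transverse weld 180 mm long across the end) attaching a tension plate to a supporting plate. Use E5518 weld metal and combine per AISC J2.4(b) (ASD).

E55XX → F_EXX = 550 MPa.
t_e = 0.707 × 8 = 5.656 mm.
R_nwl = 0.6 × 550 × 5.656 × 350 × 10⁻³ = 653.3 kN (longitudinal, 2 welds).
R_nwt = 0.6 × 550 × 5.656 × 180 × 10⁻³ = 336 kN (transverse, base value).
(i) R_nwl + R_nwt = 989.2 kN; (ii) 0.85 R_nwl + 1.5 R_nwt = 1059 kN.
R_n = max = 1059 kN [governs: (ii)]; R_n/Ω = 529.6 kN.

R_n/Ω ≈ 530 kN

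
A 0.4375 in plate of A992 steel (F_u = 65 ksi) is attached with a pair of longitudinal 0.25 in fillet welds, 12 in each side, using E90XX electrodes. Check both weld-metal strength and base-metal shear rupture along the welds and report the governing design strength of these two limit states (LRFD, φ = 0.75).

φR_n ≈ 172 kip (weld metal governs)

E90XX → F_EXX = 90 ksi.
t_e = 0.707 × 0.25 = 0.1767 in; L = 24 in.
Weld metal: φR_n = 0.75 × 0.6 × 90 × 0.1767 × 24 = 171.8 kip.
Base metal (shear rupture): φR_n = 0.75 × 0.6 × 65 × 0.4375 × 24 = 307.1 kip.
Governing: weld metal.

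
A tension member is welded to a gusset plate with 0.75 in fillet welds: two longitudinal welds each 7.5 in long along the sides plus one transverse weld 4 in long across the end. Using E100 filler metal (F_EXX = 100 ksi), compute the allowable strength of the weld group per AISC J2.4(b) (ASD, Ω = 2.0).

t_e = 0.707 × 0.75 = 0.5302 in.
R_nwl = 0.6 × 100 × 0.5302 × 15 = 477.2 kips (longitudinal, 2 welds).
R_nwt = 0.6 × 100 × 0.5302 × 4 = 127.3 kips (transverse, base value).
(i) R_nwl + R_nwt = 604.5 kips; (ii) 0.85 R_nwl + 1.5 R_nwt = 596.5 kips.
R_n = max = 604.5 kips [governs: (i)]; R_n/Ω = 302.2 kips.

R_n/Ω ≈ 302 kips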